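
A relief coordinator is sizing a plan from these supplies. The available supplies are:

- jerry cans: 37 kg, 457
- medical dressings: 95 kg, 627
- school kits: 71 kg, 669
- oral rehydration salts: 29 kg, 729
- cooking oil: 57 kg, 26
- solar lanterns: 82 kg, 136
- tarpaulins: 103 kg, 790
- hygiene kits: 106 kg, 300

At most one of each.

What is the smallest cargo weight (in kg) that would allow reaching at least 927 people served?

66

Minimise kg subject to total people served ≥ 927.
Taking jerry cans + oral rehydration salts gives 1186 (≥ 927) for 66 kg.
Below 66 kg the best achievable stays under 927.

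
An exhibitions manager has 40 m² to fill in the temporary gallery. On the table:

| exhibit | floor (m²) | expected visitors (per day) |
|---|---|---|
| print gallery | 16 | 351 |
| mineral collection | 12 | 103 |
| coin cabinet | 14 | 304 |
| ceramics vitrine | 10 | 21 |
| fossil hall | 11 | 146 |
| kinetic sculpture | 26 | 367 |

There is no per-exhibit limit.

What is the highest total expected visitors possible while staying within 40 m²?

The ratio heuristic lands on 2×print gallery (702) but leaves 8 m² idle.
The 32 m² tied up in 2×print gallery is better spent on 2×coin cabinet + fossil hall — total rises to 754 (39 m²).

754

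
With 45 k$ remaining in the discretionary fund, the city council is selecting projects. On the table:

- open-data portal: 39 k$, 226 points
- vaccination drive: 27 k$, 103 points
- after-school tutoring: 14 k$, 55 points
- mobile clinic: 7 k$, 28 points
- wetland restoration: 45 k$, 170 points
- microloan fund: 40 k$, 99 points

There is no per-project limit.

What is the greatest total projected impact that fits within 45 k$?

226

Ranking by ratio (projected impact/k$): open-data portal 5.79, mobile clinic 4.00, after-school tutoring 3.93, vaccination drive 3.81.
Open-data portal uses 39 of the 45 k$ and totals 226.
The spare 6 k$ is too small for any remaining project, and no exchange beats 226.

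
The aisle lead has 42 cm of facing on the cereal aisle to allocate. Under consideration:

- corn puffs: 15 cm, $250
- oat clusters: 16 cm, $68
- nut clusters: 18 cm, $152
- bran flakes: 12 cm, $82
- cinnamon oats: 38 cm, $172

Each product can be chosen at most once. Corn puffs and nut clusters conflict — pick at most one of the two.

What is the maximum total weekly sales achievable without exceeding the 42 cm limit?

By weekly sales per cm: corn puffs 16.67, nut clusters 8.44, bran flakes 6.83, cinnamon oats 4.53 lead.
Best packing: corn puffs + bran flakes — 27 cm, 332 total.

332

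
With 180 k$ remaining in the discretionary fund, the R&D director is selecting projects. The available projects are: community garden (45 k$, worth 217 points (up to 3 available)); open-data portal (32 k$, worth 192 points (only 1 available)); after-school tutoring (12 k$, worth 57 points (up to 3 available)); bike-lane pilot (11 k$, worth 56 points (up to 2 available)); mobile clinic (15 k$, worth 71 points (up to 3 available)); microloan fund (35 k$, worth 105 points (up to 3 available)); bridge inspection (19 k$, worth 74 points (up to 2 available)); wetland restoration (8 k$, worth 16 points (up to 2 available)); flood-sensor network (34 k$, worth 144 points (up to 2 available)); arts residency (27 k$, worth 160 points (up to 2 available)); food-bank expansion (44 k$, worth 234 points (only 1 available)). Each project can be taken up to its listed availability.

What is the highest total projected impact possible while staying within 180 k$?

Density check — open-data portal 6.00, arts residency 5.93, food-bank expansion 5.32, bike-lane pilot 5.09 are the best per k$.
A density-first pass picks open-data portal + 2×after-school tutoring + 2×bike-lane pilot + 2×arts residency + food-bank expansion — 972 at 176 k$.
Dropping bike-lane pilot frees 11 k$; slotting in mobile clinic (15 k$) lifts the total to 987 at 180 k$.
Every other selection either busts 180 k$ or exceeds an availability limit or fails to beat 987.

987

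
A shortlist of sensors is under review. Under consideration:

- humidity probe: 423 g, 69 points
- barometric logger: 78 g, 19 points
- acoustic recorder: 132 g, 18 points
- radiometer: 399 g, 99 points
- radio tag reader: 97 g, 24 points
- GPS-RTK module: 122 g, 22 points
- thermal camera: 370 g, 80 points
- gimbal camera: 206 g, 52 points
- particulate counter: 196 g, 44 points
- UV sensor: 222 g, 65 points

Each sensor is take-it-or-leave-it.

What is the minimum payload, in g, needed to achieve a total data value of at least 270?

Look for the lowest-payload combination reaching 270.
barometric logger + radiometer + gimbal camera + particulate counter + UV sensor: 279 data value at 1101 g.
No combination under 1101 g hits 270.

1101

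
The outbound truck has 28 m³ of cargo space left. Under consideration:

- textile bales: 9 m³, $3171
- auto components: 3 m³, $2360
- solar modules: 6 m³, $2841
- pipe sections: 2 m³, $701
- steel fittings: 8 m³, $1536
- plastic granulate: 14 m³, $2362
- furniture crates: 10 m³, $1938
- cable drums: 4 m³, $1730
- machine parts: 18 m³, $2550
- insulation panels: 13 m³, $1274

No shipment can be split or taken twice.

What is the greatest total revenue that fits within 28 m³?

Best packing: textile bales + auto components + solar modules + pipe sections + cable drums — 24 m³, 10803 total.
Runner-up textile bales + auto components + solar modules + pipe sections + steel fittings tops out at 10609.

10803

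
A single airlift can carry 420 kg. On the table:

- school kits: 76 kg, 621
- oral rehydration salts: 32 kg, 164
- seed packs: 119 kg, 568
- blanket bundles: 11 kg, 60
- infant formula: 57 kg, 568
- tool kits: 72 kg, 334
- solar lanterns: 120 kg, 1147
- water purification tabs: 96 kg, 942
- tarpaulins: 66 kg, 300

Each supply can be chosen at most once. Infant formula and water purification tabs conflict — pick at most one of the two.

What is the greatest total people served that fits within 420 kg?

By people served per kg: infant formula 9.96, water purification tabs 9.81, solar lanterns 9.56 lead.
School kits + seed packs + solar lanterns + water purification tabs uses 411 of the 420 kg and totals 3278.

3278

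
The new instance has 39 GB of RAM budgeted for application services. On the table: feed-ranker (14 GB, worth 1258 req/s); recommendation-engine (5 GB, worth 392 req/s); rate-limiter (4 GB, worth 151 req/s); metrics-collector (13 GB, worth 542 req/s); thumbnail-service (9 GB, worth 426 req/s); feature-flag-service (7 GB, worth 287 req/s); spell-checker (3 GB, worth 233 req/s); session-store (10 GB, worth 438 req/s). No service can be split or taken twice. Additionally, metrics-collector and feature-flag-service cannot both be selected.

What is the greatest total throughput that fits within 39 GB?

2608

Ranking by ratio (throughput/GB): feed-ranker 89.86, recommendation-engine 78.40, spell-checker 77.67.
Filling by ratio: feed-ranker + recommendation-engine + thumbnail-service + feature-flag-service + spell-checker for 2596, with 1 GB left unused.
Dropping thumbnail-service frees 9 GB; slotting in session-store (10 GB) lifts the total to 2608 at 39 GB.
Nothing else feasible within 39 GB beats 2608.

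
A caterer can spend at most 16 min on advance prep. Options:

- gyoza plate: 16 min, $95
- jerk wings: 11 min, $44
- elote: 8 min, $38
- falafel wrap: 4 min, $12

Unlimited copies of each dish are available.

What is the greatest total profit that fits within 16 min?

95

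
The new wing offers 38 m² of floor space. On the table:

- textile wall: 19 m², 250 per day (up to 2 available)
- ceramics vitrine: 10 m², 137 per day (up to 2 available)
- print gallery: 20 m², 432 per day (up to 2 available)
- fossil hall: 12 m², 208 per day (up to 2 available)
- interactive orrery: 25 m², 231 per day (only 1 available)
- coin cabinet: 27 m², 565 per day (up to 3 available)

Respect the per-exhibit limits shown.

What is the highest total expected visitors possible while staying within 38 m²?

702

Greedy by ratio would take print gallery + fossil hall: 32 m² used, total 640.
The 32 m² tied up in print gallery and fossil hall is better spent on ceramics vitrine + coin cabinet — total rises to 702 (37 m²).
Nothing else within 38 m² beats 702.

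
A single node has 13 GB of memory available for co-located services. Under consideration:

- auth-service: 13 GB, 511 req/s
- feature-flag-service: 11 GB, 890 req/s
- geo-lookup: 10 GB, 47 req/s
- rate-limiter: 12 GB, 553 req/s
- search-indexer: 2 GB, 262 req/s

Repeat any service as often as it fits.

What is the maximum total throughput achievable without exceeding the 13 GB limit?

1572

Ranking by ratio (throughput/GB): search-indexer 131.00, feature-flag-service 80.91, rate-limiter 46.08, auth-service 39.31.
Taking 6×search-indexer: 12 GB used, 1572 in throughput.
Nothing else within 13 GB beats 1572.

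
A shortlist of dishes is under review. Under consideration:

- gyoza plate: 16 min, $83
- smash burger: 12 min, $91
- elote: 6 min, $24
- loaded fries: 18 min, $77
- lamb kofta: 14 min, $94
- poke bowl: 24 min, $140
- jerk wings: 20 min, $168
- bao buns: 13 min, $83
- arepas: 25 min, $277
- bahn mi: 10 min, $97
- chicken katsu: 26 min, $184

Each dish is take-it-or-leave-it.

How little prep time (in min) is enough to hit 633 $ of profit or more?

67

Look for the lowest-prep combination reaching 633.
smash burger + jerk wings + arepas + bahn mi: 633 profit at 67 min.
No combination under 67 min hits 633.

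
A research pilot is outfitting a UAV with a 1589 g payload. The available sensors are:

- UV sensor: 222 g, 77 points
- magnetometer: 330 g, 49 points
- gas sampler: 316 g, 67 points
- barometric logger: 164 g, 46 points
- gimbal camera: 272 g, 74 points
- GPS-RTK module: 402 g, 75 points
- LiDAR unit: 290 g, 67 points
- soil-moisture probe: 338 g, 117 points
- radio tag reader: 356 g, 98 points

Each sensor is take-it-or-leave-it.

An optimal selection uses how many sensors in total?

Best achievable data value is 433.
One optimal bundle: UV sensor + gas sampler + gimbal camera + soil-moisture probe + radio tag reader (1504 g).
Every optimal selection uses 5 sensors.

5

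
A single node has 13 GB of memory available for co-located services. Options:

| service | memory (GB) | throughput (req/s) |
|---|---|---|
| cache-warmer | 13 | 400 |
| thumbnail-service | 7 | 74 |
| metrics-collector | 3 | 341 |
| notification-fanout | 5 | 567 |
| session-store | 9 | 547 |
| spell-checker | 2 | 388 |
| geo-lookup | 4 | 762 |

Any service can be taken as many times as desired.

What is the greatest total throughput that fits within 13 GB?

2328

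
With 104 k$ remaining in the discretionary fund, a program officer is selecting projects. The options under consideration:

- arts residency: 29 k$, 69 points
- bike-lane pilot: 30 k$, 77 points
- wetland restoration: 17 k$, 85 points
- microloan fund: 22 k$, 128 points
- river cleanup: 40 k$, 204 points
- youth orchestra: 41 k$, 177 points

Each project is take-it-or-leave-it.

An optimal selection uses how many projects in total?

The maximum projected impact within 104 k$ is 509.
microloan fund + river cleanup + youth orchestra hits 509 at 103 k$.
All optima have 3 projects.

3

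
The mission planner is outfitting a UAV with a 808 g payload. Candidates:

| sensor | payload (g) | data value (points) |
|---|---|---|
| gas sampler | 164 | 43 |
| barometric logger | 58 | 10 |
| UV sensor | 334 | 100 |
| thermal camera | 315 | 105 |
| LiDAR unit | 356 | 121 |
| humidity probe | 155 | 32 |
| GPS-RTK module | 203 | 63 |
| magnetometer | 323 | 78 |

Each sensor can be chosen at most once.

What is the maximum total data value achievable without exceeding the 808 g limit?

237

A density-first pass picks barometric logger + thermal camera + LiDAR unit — 236 at 729 g.
The 414 g tied up in barometric logger and LiDAR unit is better spent on UV sensor + humidity probe — total rises to 237 (804 g).
Gas sampler + barometric logger + LiDAR unit + GPS-RTK module (781 g) also reaches 237 — a tie, but nothing goes higher.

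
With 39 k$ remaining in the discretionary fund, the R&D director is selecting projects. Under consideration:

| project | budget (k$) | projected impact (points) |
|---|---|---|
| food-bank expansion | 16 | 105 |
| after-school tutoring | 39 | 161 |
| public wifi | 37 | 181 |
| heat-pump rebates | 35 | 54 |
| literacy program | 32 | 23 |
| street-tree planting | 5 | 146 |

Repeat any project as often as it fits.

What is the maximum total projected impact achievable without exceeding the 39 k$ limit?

By projected impact per k$: street-tree planting 29.20, food-bank expansion 6.56, public wifi 4.89, after-school tutoring 4.13 lead.
Best packing: 7×street-tree planting — 35 k$, 1022 total.

1022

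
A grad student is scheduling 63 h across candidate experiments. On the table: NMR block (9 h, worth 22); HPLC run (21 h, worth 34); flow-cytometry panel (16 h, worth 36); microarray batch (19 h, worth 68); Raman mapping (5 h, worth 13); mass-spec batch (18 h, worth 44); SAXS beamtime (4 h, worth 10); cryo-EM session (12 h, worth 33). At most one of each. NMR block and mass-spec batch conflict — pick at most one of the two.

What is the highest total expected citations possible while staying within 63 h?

172

The ratio heuristic lands on NMR block + microarray batch + Raman mapping + SAXS beamtime + cryo-EM session (146) but leaves 14 h idle.
Dropping SAXS beamtime frees 4 h; slotting in flow-cytometry panel (16 h) lifts the total to 172 at 61 h.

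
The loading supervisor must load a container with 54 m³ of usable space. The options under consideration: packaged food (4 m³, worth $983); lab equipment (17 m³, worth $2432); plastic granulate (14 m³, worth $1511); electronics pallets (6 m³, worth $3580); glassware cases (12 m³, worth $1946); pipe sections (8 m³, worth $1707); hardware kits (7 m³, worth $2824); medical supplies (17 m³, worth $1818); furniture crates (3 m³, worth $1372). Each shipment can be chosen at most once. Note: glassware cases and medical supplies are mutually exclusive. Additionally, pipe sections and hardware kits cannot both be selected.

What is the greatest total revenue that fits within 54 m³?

By revenue per m³: electronics pallets 596.67, furniture crates 457.33, hardware kits 403.43, packaged food 245.75 lead.
Best packing: packaged food + lab equipment + electronics pallets + glassware cases + hardware kits + furniture crates — 49 m³, 13137 total.
The closest alternative, packaged food + lab equipment + electronics pallets + hardware kits + medical supplies + furniture crates, reaches only 13009.

13137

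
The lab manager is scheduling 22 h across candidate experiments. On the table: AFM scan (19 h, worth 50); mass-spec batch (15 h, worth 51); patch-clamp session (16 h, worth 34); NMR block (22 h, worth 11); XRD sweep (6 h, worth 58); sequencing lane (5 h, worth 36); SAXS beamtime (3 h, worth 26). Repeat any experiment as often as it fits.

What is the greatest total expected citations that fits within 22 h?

Ranking by ratio (expected citations/h): XRD sweep 9.67, SAXS beamtime 8.67, sequencing lane 7.20, mass-spec batch 3.40.
3×XRD sweep + SAXS beamtime uses 21 of the 22 h and totals 200.
Nothing else within 22 h beats 200.

200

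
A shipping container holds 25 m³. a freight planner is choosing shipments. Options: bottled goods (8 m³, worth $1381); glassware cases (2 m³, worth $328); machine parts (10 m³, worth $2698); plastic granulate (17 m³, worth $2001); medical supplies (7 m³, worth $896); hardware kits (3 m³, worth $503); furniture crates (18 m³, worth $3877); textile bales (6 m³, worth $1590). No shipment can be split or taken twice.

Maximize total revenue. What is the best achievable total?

5669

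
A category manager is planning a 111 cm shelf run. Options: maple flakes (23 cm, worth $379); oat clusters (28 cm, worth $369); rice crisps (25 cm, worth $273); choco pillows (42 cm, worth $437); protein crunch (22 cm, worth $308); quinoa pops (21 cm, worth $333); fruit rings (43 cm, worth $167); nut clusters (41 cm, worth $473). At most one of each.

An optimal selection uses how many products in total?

4

Optimal total is 1493.
maple flakes + protein crunch + quinoa pops + nut clusters hits 1493 at 107 cm.
All optima have 4 products.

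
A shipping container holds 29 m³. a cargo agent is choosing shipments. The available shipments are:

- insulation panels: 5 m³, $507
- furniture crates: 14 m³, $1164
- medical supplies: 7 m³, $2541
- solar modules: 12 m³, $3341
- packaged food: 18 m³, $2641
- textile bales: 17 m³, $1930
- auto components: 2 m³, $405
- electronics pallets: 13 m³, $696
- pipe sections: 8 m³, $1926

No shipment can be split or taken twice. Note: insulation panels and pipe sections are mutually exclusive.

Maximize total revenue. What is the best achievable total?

The ratio ordering already packs tightly: medical supplies + solar modules + auto components + pipe sections, 29 m³, 8213.

8213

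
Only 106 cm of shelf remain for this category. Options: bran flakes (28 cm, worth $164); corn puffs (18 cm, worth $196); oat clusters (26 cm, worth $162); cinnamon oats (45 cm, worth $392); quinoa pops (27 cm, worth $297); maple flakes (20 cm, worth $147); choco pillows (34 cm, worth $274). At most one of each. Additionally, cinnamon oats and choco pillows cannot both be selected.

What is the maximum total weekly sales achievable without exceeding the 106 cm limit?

929

Taking the top-ratio products first gives corn puffs + cinnamon oats + quinoa pops for 885 (90 cm).
The 45 cm tied up in cinnamon oats is better spent on oat clusters + choco pillows — total rises to 929 (105 cm).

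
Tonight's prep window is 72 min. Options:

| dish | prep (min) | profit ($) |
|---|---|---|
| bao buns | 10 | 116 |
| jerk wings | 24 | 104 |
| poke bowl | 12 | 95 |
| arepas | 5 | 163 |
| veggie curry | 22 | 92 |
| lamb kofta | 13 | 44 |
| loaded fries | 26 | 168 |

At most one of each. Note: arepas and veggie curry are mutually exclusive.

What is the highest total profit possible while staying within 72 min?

586

Ranking by ratio (profit/min): arepas 32.60, bao buns 11.60, poke bowl 7.92.
Best packing: bao buns + poke bowl + arepas + lamb kofta + loaded fries — 66 min, 586 total.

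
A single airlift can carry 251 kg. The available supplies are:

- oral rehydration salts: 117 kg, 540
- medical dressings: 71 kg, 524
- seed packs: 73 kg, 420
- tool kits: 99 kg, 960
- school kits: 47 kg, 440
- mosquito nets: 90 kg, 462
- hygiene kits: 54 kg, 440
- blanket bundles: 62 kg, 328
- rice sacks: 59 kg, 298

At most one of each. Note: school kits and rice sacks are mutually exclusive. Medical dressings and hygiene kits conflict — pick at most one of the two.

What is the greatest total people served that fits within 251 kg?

1924

By people served per kg: tool kits 9.70, school kits 9.36, hygiene kits 8.15, medical dressings 7.38 lead.
Filling by ratio: tool kits + school kits + hygiene kits for 1840, with 51 kg left unused.
Replace hygiene kits with medical dressings: the trade gains 84 net, giving 1924 at 217 kg.
An exhaustive check of the 512 subsets confirms 1924.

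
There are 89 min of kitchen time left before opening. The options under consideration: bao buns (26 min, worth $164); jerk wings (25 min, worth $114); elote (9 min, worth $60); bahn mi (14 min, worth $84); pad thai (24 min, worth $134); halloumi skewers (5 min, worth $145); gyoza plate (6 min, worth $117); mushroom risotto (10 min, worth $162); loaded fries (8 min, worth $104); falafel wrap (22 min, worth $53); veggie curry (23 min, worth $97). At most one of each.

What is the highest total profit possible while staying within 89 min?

Greedy by ratio would take bao buns + elote + bahn mi + halloumi skewers + gyoza plate + mushroom risotto + loaded fries: 78 min used, total 836.
Replace bahn mi with pad thai: the trade gains 50 net, giving 886 at 88 min.

886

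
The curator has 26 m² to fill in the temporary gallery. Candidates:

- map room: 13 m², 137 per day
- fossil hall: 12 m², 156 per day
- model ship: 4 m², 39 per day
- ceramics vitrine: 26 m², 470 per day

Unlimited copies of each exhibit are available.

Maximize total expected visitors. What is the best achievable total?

Ceramics vitrine uses 26 of the 26 m² and totals 470.
Every other selection either busts 26 m² or fails to beat 470.

470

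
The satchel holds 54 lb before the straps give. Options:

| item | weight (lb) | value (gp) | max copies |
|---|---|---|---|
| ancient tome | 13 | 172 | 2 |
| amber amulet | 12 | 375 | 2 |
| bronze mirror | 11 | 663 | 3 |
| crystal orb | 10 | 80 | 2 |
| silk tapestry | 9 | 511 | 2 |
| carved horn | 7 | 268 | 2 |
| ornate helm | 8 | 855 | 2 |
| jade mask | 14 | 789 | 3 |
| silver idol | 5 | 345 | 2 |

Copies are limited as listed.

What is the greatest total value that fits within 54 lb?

4044

Ranking by ratio (value/lb): ornate helm 106.88, silver idol 69.00, bronze mirror 60.27, silk tapestry 56.78.
Taking the top-ratio items first gives 2×bronze mirror + 2×ornate helm + 2×silver idol for 3726 (48 lb).
Dropping silver idol frees 5 lb; slotting in bronze mirror (11 lb) lifts the total to 4044 at 54 lb.
Nothing else within 54 lb beats 4044.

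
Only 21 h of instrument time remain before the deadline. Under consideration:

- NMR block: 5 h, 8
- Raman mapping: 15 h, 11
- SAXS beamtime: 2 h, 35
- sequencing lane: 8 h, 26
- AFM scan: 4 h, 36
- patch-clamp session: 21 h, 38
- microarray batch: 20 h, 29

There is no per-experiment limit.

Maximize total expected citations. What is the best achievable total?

The ratio ordering already packs tightly: 10×SAXS beamtime, 20 h, 350.
Nothing else within 21 h beats 350.

350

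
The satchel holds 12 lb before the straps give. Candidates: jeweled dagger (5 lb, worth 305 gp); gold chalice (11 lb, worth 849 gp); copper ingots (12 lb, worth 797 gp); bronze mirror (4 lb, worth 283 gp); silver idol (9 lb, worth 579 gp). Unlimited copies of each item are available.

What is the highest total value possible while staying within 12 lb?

Best packing: gold chalice — 11 lb, 849 total.

849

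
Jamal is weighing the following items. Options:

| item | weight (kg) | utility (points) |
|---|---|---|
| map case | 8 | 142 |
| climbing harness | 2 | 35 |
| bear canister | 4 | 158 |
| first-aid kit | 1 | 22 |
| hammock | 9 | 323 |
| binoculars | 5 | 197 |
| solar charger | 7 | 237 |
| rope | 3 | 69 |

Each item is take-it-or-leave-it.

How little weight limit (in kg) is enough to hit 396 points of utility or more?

Look for the lowest-weight combination reaching 396.
climbing harness + bear canister + first-aid kit + binoculars: 412 utility at 12 kg.
Any bundle with less than 12 kg falls short of 396.

12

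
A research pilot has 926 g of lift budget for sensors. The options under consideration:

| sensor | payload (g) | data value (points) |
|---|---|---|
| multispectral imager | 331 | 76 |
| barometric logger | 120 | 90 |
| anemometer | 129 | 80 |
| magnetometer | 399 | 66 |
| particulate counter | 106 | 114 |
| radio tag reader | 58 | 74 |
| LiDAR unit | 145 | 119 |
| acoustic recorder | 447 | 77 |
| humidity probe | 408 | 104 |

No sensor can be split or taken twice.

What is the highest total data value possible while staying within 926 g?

Ranking by ratio (data value/g): radio tag reader 1.28, particulate counter 1.08, LiDAR unit 0.82, barometric logger 0.75.
Best packing: multispectral imager + barometric logger + anemometer + particulate counter + radio tag reader + LiDAR unit — 889 g, 553 total.

553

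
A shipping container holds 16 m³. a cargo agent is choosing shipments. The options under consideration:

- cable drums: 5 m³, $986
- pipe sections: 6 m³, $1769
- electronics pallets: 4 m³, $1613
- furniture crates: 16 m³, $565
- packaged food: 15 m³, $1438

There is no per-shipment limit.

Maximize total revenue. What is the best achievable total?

6452

By revenue per m³: electronics pallets 403.25, pipe sections 294.83, cable drums 197.20, packaged food 95.87 lead.
4×electronics pallets uses 16 of the 16 m³ and totals 6452.
No other feasible combination exceeds 6452.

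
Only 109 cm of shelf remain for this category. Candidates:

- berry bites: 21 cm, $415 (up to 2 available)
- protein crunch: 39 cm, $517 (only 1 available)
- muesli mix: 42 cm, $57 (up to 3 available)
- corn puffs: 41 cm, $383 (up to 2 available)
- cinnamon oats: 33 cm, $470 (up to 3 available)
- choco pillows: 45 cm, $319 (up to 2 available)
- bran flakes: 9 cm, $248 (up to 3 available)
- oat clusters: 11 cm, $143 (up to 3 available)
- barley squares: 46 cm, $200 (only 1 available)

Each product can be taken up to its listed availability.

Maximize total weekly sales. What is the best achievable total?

2091

The ratio heuristic lands on 2×berry bites + cinnamon oats + 3×bran flakes (2044) but leaves 7 cm idle.
Replace cinnamon oats with protein crunch: the trade gains 47 net, giving 2091 at 108 cm.
That's the maximum — no swap from here does better than 2091.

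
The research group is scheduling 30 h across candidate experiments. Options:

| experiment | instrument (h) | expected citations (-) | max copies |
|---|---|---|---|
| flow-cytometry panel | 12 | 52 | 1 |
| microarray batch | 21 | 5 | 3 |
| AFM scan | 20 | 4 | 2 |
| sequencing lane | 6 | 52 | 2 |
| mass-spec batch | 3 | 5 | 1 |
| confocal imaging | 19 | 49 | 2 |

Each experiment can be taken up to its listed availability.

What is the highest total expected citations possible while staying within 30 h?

By expected citations per h: sequencing lane 8.67, flow-cytometry panel 4.33, confocal imaging 2.58 lead.
Best packing: flow-cytometry panel + 2×sequencing lane + mass-spec batch — 27 h, 161 total.
Nothing else within 30 h beats 161.

161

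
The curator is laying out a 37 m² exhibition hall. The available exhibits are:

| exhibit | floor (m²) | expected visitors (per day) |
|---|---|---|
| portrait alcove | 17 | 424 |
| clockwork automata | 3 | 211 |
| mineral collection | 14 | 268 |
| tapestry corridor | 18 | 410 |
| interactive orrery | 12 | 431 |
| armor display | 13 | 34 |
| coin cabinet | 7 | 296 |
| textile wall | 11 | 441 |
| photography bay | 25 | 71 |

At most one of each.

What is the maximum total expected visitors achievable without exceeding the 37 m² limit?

Density check — clockwork automata 70.33, coin cabinet 42.29, textile wall 40.09 are the best per m².
Best packing: clockwork automata + interactive orrery + coin cabinet + textile wall — 33 m², 1379 total.

1379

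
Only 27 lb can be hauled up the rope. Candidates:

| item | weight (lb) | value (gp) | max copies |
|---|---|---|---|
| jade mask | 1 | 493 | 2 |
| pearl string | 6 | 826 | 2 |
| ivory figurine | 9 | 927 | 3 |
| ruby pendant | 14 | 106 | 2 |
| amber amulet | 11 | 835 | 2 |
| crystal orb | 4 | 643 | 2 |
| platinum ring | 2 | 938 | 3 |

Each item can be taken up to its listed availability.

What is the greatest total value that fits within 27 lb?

6245

By value per lb: jade mask 493.00, platinum ring 469.00, crystal orb 160.75, pearl string 137.67 lead.
Filling by ratio: 2×jade mask + pearl string + 2×crystal orb + 3×platinum ring for 5912, with 5 lb left unused.
The 1 lb tied up in jade mask is better spent on pearl string — total rises to 6245 (27 lb).
Every other selection either busts 27 lb or exceeds an availability limit or fails to beat 6245.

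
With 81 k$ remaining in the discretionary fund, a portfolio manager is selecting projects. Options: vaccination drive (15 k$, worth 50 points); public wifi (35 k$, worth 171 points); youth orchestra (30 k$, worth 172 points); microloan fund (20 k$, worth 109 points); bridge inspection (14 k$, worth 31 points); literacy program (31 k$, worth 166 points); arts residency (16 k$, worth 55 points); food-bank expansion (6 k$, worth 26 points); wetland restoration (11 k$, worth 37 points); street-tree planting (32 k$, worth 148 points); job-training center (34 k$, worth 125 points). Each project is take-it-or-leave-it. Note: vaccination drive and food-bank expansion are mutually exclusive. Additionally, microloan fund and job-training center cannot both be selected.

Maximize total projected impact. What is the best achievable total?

The ratio ordering already packs tightly: youth orchestra + microloan fund + literacy program, 81 k$, 447.

447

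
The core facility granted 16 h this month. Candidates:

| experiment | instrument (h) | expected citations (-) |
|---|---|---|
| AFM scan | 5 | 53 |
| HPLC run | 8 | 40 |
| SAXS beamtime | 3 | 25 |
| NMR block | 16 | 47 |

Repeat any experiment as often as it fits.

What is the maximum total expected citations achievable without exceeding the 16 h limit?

The ratio ordering already packs tightly: 3×AFM scan, 15 h, 159.
Nothing else within 16 h beats 159.

159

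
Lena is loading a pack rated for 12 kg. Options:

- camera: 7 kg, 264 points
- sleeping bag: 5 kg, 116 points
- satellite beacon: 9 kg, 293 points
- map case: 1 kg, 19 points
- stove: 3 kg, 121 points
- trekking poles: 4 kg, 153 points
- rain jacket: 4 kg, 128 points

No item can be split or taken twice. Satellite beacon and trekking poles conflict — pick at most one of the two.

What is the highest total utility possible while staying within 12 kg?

436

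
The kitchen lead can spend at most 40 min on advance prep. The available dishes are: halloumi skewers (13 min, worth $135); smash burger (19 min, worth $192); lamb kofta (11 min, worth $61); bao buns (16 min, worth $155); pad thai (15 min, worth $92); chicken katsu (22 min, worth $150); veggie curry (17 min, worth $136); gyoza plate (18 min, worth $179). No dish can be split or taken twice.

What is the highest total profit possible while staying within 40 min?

371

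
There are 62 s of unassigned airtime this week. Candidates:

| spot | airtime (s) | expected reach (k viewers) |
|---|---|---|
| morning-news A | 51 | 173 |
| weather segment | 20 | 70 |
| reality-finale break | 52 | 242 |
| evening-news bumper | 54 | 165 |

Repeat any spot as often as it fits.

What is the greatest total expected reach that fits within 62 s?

Best packing: reality-finale break — 52 s, 242 total.
The spare 10 s is too small for any remaining spot, and no exchange beats 242.

242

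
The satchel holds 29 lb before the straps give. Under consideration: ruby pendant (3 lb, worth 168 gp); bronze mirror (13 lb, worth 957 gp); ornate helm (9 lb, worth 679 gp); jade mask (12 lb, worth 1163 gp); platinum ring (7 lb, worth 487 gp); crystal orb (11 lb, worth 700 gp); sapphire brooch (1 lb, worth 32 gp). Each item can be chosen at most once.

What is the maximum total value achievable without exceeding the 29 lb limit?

2361

Taking ornate helm + jade mask + platinum ring + sapphire brooch: 29 lb used, 2361 in value.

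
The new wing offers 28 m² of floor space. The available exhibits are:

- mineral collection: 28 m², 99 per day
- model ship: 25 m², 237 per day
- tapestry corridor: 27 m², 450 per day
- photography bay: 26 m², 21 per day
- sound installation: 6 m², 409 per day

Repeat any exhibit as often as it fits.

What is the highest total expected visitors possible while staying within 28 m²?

1636

4×sound installation uses 24 of the 28 m² and totals 1636.
The spare 4 m² is too small for any remaining exhibit, and no exchange beats 1636.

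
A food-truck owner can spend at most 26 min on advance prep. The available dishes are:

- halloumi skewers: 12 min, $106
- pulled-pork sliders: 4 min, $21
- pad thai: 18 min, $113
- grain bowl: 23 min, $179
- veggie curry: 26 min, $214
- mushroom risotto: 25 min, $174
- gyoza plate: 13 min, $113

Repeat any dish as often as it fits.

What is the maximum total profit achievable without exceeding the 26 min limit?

226

Filling by ratio: 2×halloumi skewers for 212, with 2 min left unused.
Replace 2×halloumi skewers with 2×gyoza plate: the trade gains 14 net, giving 226 at 26 min.
Nothing else within 26 min beats 226.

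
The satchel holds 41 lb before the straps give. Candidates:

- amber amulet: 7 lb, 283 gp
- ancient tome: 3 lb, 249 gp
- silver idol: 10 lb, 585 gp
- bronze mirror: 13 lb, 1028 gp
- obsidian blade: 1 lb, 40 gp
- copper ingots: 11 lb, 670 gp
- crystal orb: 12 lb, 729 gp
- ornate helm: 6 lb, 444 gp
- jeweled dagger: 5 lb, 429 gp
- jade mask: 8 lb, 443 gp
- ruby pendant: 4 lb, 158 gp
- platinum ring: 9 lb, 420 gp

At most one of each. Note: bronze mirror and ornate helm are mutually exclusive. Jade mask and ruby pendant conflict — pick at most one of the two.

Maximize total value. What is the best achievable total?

Ranking by ratio (value/lb): jeweled dagger 85.80, ancient tome 83.00, bronze mirror 79.08.
Taking ancient tome + bronze mirror + crystal orb + jeweled dagger + jade mask: 41 lb used, 2878 in value.

2878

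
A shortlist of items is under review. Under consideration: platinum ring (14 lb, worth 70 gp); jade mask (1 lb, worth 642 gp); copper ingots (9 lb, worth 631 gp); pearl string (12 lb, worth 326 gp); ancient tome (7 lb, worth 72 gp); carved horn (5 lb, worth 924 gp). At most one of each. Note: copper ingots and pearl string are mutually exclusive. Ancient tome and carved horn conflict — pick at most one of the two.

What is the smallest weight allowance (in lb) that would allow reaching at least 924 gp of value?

Minimise lb subject to total value ≥ 924.
carved horn reaches 924 using 5 lb.
No combination under 5 lb hits 924.

5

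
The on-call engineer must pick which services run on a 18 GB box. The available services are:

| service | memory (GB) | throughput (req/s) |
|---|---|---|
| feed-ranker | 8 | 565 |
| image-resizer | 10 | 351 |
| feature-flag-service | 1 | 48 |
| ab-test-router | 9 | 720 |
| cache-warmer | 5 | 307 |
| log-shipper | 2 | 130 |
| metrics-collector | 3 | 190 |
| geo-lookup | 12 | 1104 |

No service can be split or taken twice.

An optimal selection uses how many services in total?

Best achievable throughput is 1472.
For example feature-flag-service + log-shipper + metrics-collector + geo-lookup achieves it, using 18 GB.
Every optimal selection uses 4 services.

4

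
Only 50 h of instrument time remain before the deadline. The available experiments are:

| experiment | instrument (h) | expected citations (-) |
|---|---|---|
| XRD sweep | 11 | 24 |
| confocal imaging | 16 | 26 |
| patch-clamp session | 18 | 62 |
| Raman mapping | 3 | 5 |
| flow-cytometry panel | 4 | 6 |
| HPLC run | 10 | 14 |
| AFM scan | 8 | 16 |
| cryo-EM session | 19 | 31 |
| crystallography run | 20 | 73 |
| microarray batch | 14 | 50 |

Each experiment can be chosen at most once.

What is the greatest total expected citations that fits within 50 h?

By expected citations per h: crystallography run 3.65, microarray batch 3.57, patch-clamp session 3.44 lead.
The ratio heuristic lands on XRD sweep + Raman mapping + crystallography run + microarray batch (152) but leaves 2 h idle.
Dropping Raman mapping and microarray batch frees 17 h; slotting in patch-clamp session (18 h) lifts the total to 159 at 49 h.

159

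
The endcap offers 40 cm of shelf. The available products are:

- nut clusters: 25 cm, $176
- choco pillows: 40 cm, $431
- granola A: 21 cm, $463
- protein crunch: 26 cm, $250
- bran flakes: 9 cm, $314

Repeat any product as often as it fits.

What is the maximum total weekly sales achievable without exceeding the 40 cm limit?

1256

Taking 4×bran flakes: 36 cm used, 1256 in weekly sales.
No other feasible combination exceeds 1256.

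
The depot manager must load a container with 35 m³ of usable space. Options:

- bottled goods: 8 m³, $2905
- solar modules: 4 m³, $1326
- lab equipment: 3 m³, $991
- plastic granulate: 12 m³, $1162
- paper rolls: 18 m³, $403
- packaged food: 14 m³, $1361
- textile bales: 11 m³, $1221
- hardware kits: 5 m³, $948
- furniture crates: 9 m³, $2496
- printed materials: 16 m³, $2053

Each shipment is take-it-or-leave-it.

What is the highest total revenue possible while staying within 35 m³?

8939

A density-first pass picks bottled goods + solar modules + lab equipment + hardware kits + furniture crates — 8666 at 29 m³.
The 5 m³ tied up in hardware kits is better spent on textile bales — total rises to 8939 (35 m³).
An exhaustive check of the 1024 subsets confirms 8939.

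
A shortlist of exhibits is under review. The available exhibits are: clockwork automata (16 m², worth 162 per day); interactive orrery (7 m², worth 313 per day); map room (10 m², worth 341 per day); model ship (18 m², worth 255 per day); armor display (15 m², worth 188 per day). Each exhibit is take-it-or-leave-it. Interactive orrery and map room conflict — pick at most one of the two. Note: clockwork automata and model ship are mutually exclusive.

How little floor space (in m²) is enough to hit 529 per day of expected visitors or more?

25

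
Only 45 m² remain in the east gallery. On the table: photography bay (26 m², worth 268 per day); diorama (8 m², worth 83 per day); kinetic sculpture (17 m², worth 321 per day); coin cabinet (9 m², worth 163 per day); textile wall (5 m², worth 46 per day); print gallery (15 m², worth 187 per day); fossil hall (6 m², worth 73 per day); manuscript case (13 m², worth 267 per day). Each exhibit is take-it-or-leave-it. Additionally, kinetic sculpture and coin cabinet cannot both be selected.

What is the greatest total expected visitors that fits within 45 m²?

775

Best packing: kinetic sculpture + print gallery + manuscript case — 45 m², 775 total.
The closest alternative, diorama + kinetic sculpture + fossil hall + manuscript case, reaches only 744.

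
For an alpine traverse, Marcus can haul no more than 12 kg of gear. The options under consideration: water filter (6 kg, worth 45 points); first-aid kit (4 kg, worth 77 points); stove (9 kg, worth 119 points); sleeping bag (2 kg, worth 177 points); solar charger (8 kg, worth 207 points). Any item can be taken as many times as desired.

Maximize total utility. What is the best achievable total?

Taking 6×sleeping bag: 12 kg used, 1062 in utility.
Nothing else within 12 kg beats 1062.

1062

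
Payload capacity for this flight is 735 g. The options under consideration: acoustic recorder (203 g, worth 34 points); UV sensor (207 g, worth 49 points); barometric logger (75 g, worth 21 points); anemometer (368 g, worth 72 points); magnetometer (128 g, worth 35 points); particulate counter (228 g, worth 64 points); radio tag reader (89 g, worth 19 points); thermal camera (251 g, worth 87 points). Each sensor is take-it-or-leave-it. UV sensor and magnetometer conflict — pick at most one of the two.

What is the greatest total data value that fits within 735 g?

207

Barometric logger + magnetometer + particulate counter + thermal camera uses 682 of the 735 g and totals 207.
Runner-up magnetometer + particulate counter + radio tag reader + thermal camera tops out at 205.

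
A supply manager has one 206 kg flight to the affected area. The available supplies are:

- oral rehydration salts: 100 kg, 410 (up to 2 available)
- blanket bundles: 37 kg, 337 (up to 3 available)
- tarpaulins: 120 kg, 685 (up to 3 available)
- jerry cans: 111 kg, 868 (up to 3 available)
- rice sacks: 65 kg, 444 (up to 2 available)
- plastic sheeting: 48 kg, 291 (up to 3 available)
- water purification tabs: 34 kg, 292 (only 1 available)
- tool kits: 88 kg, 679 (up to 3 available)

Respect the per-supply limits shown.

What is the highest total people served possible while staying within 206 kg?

1690

Greedy by ratio would take 3×blanket bundles + plastic sheeting + water purification tabs: 193 kg used, total 1594.
Dropping plastic sheeting and water purification tabs frees 82 kg; slotting in tool kits (88 kg) lifts the total to 1690 at 199 kg.
No other feasible combination exceeds 1690.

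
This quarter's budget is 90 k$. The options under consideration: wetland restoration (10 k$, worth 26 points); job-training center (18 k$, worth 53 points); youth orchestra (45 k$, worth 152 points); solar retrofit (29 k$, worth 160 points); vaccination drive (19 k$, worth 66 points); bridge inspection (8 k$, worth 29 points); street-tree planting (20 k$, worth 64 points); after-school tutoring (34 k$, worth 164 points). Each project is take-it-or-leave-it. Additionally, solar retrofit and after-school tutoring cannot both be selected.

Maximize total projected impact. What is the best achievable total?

Ranking by ratio (projected impact/k$): solar retrofit 5.52, after-school tutoring 4.82, bridge inspection 3.62, vaccination drive 3.47.
Wetland restoration + solar retrofit + vaccination drive + bridge inspection + street-tree planting uses 86 of the 90 k$ and totals 345.
Youth orchestra + bridge inspection + after-school tutoring (87 k$) also reaches 345 — a tie, but nothing goes higher.

345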